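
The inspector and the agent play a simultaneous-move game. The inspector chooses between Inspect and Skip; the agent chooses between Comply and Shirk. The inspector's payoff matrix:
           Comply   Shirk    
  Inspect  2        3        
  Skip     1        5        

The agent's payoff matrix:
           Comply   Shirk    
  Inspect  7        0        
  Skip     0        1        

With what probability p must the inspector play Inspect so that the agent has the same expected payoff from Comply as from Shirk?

p = 1/8

For the agent to be willing to mix, the agent must be indifferent between Comply and Shirk, which pins down the inspector's mix.
  the agent's payoff to Comply: p·7 + (1−p)·0 = 7p
  the agent's payoff to Shirk: p·0 + (1−p)·1 = -p + 1
  7p = -p + 1  ⇒  8p = 1  ⇒  p = 1/8.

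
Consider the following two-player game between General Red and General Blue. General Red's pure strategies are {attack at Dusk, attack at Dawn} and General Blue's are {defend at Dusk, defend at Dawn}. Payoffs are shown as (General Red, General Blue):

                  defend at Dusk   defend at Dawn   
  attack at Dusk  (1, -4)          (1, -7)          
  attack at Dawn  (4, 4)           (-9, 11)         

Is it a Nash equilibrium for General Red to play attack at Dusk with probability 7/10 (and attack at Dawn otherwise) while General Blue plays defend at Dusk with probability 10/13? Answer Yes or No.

Check General Blue's indifference given General Red's mix p = 7/10:
  payoff from defend at Dusk = -8/5; payoff from defend at Dawn = -8/5 — equal.
Check General Red's indifference given General Blue's mix q = 10/13:
  payoff from attack at Dusk = 1; payoff from attack at Dawn = 1 — equal.
Both players are indifferent, so neither can profitably deviate.

Yes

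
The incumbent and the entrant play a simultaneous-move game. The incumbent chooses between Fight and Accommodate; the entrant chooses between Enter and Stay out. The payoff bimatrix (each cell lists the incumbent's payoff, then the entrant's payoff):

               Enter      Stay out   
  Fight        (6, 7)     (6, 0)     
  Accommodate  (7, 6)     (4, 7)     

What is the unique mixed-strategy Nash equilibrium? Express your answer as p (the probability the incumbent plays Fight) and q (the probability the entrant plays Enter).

p = 1/8, q = 2/3

The entrant's indifference between Enter and Stay out determines the incumbent's mixing probability p:
  the entrant's payoff to Enter: p·7 + (1−p)·6 = p + 6
  the entrant's payoff to Stay out: p·0 + (1−p)·7 = -7p + 7
  p + 6 = -7p + 7  ⇒  8p = 1  ⇒  p = 1/8.
For the incumbent to be willing to mix, the incumbent must be indifferent between Fight and Accommodate, which pins down the entrant's mix.
  the incumbent's payoff from Fight: q·6 + (1−q)·6 = 6
  the incumbent's payoff from Accommodate: q·7 + (1−q)·4 = 3q + 4
  6 = 3q + 4  ⇒  -3q = -2  ⇒  q = 2/3.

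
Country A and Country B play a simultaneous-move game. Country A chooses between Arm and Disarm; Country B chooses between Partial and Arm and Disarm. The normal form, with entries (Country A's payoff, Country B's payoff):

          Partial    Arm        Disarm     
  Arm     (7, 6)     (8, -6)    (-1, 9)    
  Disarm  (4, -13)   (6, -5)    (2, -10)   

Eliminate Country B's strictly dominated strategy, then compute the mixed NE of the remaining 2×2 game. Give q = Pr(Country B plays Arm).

q = 3/5

Country B's strategy Partial is strictly dominated by Disarm: 9 > 6 and -10 > -13. Eliminate Partial.
Country B's mix must leave Country A indifferent between Arm and Disarm.
  Country A's expected payoff from Arm: q·8 + (1−q)·(-1) = 9q - 1
  Country A's expected payoff from Disarm: q·6 + (1−q)·2 = 4q + 2
  9q - 1 = 4q + 2  ⇒  5q = 3  ⇒  q = 3/5.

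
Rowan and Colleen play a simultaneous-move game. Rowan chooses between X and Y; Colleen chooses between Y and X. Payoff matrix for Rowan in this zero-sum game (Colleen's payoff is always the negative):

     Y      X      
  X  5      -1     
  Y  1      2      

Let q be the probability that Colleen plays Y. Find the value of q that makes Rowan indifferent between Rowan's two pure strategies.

q = 3/7

Colleen's mix must leave Rowan indifferent between X and Y.
  Rowan's expected payoff from X: q·5 + (1−q)·(-1) = 6q - 1
  Rowan's expected payoff from Y: q·1 + (1−q)·2 = -q + 2
  6q - 1 = -q + 2  ⇒  7q = 3  ⇒  q = 3/7.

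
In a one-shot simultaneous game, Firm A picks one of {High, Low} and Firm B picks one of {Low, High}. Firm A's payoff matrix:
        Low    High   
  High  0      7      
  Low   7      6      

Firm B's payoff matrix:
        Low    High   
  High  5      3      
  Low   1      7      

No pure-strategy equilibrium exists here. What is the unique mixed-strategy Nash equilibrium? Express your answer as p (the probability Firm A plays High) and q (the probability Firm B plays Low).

Firm B's indifference between Low and High determines Firm A's mixing probability p:
  Firm B's expected payoff from Low: p·5 + (1−p)·1 = 4p + 1
  Firm B's expected payoff from High: p·3 + (1−p)·7 = -4p + 7
  4p + 1 = -4p + 7  ⇒  8p = 6  ⇒  p = 3/4.
Set Firm A's expected payoff from High equal to that from Low:
  Firm A's payoff from High: q·0 + (1−q)·7 = -7q + 7
  Firm A's payoff from Low: q·7 + (1−q)·6 = q + 6
  -7q + 7 = q + 6  ⇒  -8q = -1  ⇒  q = 1/8.

p = 3/4, q = 1/8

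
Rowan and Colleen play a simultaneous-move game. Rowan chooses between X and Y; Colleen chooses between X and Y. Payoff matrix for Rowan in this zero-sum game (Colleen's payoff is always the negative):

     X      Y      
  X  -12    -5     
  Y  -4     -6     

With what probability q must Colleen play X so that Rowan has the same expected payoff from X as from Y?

Rowan's indifference between X and Y determines Colleen's mixing probability q:
  Rowan's payoff from X: q·(-12) + (1−q)·(-5) = -7q - 5
  Rowan's payoff from Y: q·(-4) + (1−q)·(-6) = 2q - 6
  -7q - 5 = 2q - 6  ⇒  -9q = -1  ⇒  q = 1/9.

q = 1/9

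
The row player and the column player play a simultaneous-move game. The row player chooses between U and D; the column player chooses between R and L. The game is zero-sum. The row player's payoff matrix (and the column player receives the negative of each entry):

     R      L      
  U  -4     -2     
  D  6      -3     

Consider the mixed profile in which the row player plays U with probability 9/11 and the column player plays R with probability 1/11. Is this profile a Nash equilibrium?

Yes

Check the column player's indifference given the row player's mix p = 9/11:
  payoff from R = 24/11; payoff from L = 24/11 — equal.
Check the row player's indifference given the column player's mix q = 1/11:
  payoff from U = -24/11; payoff from D = -24/11 — equal.
Both players are indifferent, so neither can profitably deviate.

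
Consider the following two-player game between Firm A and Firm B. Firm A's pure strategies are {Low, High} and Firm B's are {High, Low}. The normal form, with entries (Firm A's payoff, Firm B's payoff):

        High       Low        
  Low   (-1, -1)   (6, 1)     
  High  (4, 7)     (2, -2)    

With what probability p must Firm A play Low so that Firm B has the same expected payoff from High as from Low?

p = 9/11

In a mixed equilibrium Firm B is indifferent between High and Low; this condition fixes p.
  Firm B's payoff to High: p·(-1) + (1−p)·7 = -8p + 7
  Firm B's payoff to Low: p·1 + (1−p)·(-2) = 3p - 2
  -8p + 7 = 3p - 2  ⇒  -11p = -9  ⇒  p = 9/11.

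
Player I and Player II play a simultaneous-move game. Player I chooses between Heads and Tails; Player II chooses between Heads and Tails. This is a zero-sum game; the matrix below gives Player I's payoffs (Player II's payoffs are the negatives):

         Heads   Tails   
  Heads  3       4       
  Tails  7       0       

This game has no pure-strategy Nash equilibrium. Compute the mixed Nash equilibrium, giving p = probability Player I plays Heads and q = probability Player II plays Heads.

For Player II to be willing to mix, Player II must be indifferent between Heads and Tails, which pins down Player I's mix.
  Player II's payoff to Heads: p·(-3) + (1−p)·(-7) = 4p - 7
  Player II's payoff to Tails: p·(-4) + (1−p)·0 = -4p
  4p - 7 = -4p  ⇒  8p = 7  ⇒  p = 7/8.
Set Player I's expected payoff from Heads equal to that from Tails:
  Player I's expected payoff from Heads: q·3 + (1−q)·4 = -q + 4
  Player I's expected payoff from Tails: q·7 + (1−q)·0 = 7q
  -q + 4 = 7q  ⇒  -8q = -4  ⇒  q = 1/2.

p = 7/8, q = 1/2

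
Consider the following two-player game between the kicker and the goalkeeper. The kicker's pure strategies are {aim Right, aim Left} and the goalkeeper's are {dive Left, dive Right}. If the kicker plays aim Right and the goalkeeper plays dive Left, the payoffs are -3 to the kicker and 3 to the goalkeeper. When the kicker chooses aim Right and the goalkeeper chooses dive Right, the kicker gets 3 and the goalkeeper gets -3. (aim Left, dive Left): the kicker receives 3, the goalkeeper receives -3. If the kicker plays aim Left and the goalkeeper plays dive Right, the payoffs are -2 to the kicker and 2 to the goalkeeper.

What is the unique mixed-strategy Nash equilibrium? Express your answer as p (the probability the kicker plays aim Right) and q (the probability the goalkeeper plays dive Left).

The kicker's mix must leave the goalkeeper indifferent between dive Left and dive Right.
  the goalkeeper's payoff to dive Left: p·3 + (1−p)·(-3) = 6p - 3
  the goalkeeper's payoff to dive Right: p·(-3) + (1−p)·2 = -5p + 2
  6p - 3 = -5p + 2  ⇒  11p = 5  ⇒  p = 5/11.
The goalkeeper's mix must leave the kicker indifferent between aim Right and aim Left.
  the kicker's payoff from aim Right: q·(-3) + (1−q)·3 = -6q + 3
  the kicker's payoff from aim Left: q·3 + (1−q)·(-2) = 5q - 2
  -6q + 3 = 5q - 2  ⇒  -11q = -5  ⇒  q = 5/11.

p = 5/11, q = 5/11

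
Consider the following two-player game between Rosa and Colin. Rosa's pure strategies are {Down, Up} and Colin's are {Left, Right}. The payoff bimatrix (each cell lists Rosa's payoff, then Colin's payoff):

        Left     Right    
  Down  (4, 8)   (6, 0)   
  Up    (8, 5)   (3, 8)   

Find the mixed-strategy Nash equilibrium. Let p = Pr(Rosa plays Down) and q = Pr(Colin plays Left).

Colin's indifference between Left and Right determines Rosa's mixing probability p:
  Colin's payoff from Left: p·8 + (1−p)·5 = 3p + 5
  Colin's payoff from Right: p·0 + (1−p)·8 = -8p + 8
  3p + 5 = -8p + 8  ⇒  11p = 3  ⇒  p = 3/11.
Colin's mix must leave Rosa indifferent between Down and Up.
  Rosa's payoff from Down: q·4 + (1−q)·6 = -2q + 6
  Rosa's payoff from Up: q·8 + (1−q)·3 = 5q + 3
  -2q + 6 = 5q + 3  ⇒  -7q = -3  ⇒  q = 3/7.

p = 3/11, q = 3/7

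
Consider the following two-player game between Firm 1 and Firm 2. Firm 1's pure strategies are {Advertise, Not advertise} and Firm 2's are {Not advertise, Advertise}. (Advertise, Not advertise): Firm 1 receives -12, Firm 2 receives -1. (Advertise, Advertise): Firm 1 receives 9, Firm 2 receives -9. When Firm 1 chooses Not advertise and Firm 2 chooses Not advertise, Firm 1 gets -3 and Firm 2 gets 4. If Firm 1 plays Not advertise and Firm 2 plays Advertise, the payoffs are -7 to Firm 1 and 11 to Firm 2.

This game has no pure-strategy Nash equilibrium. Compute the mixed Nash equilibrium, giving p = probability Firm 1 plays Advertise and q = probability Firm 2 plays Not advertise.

Firm 1's mix must leave Firm 2 indifferent between Not advertise and Advertise.
  Firm 2's expected payoff from Not advertise: p·(-1) + (1−p)·4 = -5p + 4
  Firm 2's expected payoff from Advertise: p·(-9) + (1−p)·11 = -20p + 11
  -5p + 4 = -20p + 11  ⇒  15p = 7  ⇒  p = 7/15.
For Firm 1 to be willing to mix, Firm 1 must be indifferent between Advertise and Not advertise, which pins down Firm 2's mix.
  Firm 1's payoff to Advertise: q·(-12) + (1−q)·9 = -21q + 9
  Firm 1's payoff to Not advertise: q·(-3) + (1−q)·(-7) = 4q - 7
  -21q + 9 = 4q - 7  ⇒  -25q = -16  ⇒  q = 16/25.

p = 7/15, q = 16/25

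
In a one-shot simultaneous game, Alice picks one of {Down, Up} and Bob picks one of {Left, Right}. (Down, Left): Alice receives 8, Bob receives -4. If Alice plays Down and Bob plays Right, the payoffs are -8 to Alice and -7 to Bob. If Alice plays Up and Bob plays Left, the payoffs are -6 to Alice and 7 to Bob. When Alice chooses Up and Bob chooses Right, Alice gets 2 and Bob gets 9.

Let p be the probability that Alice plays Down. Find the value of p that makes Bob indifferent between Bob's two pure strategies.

For Bob to be willing to mix, Bob must be indifferent between Left and Right, which pins down Alice's mix.
  Bob's payoff from Left: p·(-4) + (1−p)·7 = -11p + 7
  Bob's payoff from Right: p·(-7) + (1−p)·9 = -16p + 9
  -11p + 7 = -16p + 9  ⇒  5p = 2  ⇒  p = 2/5.

p = 2/5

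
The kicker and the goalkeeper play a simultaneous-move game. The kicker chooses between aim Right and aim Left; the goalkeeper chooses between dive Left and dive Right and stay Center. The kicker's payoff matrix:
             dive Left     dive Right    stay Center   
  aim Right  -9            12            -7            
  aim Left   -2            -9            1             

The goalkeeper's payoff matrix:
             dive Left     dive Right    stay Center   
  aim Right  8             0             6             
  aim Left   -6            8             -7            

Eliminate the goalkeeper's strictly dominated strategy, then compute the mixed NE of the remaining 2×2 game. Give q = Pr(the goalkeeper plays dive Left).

q = 3/4

The goalkeeper's strategy stay Center is strictly dominated by dive Left: 8 > 6 and -6 > -7. Eliminate stay Center.
Set the kicker's expected payoff from aim Right equal to that from aim Left:
  the kicker's payoff to aim Right: q·(-9) + (1−q)·12 = -21q + 12
  the kicker's payoff to aim Left: q·(-2) + (1−q)·(-9) = 7q - 9
  -21q + 12 = 7q - 9  ⇒  -28q = -21  ⇒  q = 3/4.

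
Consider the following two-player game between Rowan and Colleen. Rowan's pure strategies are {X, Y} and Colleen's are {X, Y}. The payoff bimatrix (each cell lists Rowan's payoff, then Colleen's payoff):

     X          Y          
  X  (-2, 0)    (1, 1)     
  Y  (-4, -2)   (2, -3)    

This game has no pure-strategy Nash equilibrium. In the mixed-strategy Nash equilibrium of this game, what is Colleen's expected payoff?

Set Colleen's expected payoff from X equal to that from Y:
  Colleen's expected payoff from X: p·0 + (1−p)·(-2) = 2p - 2
  Colleen's expected payoff from Y: p·1 + (1−p)·(-3) = 4p - 3
  2p - 2 = 4p - 3  ⇒  -2p = -1  ⇒  p = 1/2.
At equilibrium Colleen is indifferent across columns, so Colleen's payoff equals the payoff from X: (1/2)·0 + (1/2)·(-2) = -1.

-1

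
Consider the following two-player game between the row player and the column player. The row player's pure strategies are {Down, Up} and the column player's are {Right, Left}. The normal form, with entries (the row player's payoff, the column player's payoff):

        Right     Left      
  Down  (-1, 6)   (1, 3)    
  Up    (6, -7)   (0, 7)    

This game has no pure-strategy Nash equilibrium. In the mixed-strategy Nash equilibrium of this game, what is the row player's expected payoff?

In a mixed equilibrium the row player is indifferent between Down and Up; this condition fixes q.
  the row player's expected payoff from Down: q·(-1) + (1−q)·1 = -2q + 1
  the row player's expected payoff from Up: q·6 + (1−q)·0 = 6q
  -2q + 1 = 6q  ⇒  -8q = -1  ⇒  q = 1/8.
At equilibrium the row player is indifferent across rows, so the row player's payoff equals the payoff from Down: (1/8)·(-1) + (7/8)·1 = 3/4.

3/4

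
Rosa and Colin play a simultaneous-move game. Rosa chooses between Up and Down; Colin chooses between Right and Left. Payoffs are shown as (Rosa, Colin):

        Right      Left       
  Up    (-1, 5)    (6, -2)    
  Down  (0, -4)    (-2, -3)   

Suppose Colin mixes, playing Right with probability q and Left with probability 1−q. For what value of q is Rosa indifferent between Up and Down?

q = 8/9

Rosa's indifference between Up and Down determines Colin's mixing probability q:
  Rosa's payoff to Up: q·(-1) + (1−q)·6 = -7q + 6
  Rosa's payoff to Down: q·0 + (1−q)·(-2) = 2q - 2
  -7q + 6 = 2q - 2  ⇒  -9q = -8  ⇒  q = 8/9.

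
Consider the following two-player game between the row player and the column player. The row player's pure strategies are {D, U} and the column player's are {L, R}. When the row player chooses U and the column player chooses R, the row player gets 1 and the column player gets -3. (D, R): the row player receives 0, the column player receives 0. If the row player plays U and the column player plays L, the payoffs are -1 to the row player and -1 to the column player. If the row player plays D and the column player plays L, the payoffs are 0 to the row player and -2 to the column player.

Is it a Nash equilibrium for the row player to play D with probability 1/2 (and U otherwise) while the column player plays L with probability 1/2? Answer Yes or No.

Yes

Check the column player's indifference given the row player's mix p = 1/2:
  payoff from L = -3/2; payoff from R = -3/2 — equal.
Check the row player's indifference given the column player's mix q = 1/2:
  payoff from D = 0; payoff from U = 0 — equal.
Both players are indifferent, so neither can profitably deviate.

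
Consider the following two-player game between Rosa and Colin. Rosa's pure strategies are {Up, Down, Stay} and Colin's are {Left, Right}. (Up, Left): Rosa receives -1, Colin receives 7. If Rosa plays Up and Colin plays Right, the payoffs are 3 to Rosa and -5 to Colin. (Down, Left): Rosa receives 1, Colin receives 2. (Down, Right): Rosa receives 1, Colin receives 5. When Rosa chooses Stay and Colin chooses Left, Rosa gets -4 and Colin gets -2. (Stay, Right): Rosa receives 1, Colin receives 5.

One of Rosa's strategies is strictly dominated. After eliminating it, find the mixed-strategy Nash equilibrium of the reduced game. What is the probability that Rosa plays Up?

Rosa's strategy Stay is strictly dominated by Up: -1 > -4 and 3 > 1. Eliminate Stay.
Rosa's mix must leave Colin indifferent between Left and Right.
  Colin's expected payoff from Left: p·7 + (1−p)·2 = 5p + 2
  Colin's expected payoff from Right: p·(-5) + (1−p)·5 = -10p + 5
  5p + 2 = -10p + 5  ⇒  15p = 3  ⇒  p = 1/5.

p = 1/5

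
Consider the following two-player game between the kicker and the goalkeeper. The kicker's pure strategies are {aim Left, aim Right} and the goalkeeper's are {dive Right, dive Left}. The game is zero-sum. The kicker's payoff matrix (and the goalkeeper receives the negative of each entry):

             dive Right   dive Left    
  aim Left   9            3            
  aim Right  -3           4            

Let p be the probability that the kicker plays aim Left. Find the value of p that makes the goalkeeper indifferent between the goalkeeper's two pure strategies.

p = 7/13

The goalkeeper's indifference between dive Right and dive Left determines the kicker's mixing probability p:
  the goalkeeper's payoff to dive Right: p·(-9) + (1−p)·3 = -12p + 3
  the goalkeeper's payoff to dive Left: p·(-3) + (1−p)·(-4) = p - 4
  -12p + 3 = p - 4  ⇒  -13p = -7  ⇒  p = 7/13.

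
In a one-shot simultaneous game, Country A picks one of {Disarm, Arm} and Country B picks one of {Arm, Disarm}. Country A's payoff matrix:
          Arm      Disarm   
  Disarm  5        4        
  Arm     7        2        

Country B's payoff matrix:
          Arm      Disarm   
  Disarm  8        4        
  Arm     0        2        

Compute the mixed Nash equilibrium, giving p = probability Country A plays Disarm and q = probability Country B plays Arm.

p = 1/3, q = 1/2

Set Country B's expected payoff from Arm equal to that from Disarm:
  Country B's payoff from Arm: p·8 + (1−p)·0 = 8p
  Country B's payoff from Disarm: p·4 + (1−p)·2 = 2p + 2
  8p = 2p + 2  ⇒  6p = 2  ⇒  p = 1/3.
Set Country A's expected payoff from Disarm equal to that from Arm:
  Country A's payoff from Disarm: q·5 + (1−q)·4 = q + 4
  Country A's payoff from Arm: q·7 + (1−q)·2 = 5q + 2
  q + 4 = 5q + 2  ⇒  -4q = -2  ⇒  q = 1/2.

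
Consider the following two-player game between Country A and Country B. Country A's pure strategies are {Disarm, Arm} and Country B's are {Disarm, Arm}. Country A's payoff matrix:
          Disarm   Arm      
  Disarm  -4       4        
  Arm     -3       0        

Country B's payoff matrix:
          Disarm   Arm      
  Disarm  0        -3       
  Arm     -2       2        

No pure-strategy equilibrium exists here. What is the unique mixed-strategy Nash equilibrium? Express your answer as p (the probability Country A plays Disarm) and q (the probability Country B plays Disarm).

p = 4/7, q = 4/5

Set Country B's expected payoff from Disarm equal to that from Arm:
  Country B's expected payoff from Disarm: p·0 + (1−p)·(-2) = 2p - 2
  Country B's expected payoff from Arm: p·(-3) + (1−p)·2 = -5p + 2
  2p - 2 = -5p + 2  ⇒  7p = 4  ⇒  p = 4/7.
In a mixed equilibrium Country A is indifferent between Disarm and Arm; this condition fixes q.
  Country A's expected payoff from Disarm: q·(-4) + (1−q)·4 = -8q + 4
  Country A's expected payoff from Arm: q·(-3) + (1−q)·0 = -3q
  -8q + 4 = -3q  ⇒  -5q = -4  ⇒  q = 4/5.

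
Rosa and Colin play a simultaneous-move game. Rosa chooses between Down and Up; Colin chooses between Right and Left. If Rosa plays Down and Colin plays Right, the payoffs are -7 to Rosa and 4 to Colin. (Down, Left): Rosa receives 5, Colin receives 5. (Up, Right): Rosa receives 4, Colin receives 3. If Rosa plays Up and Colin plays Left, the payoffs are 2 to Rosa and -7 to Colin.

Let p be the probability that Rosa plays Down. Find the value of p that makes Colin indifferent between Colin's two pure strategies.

Rosa's mix must leave Colin indifferent between Right and Left.
  Colin's payoff from Right: p·4 + (1−p)·3 = p + 3
  Colin's payoff from Left: p·5 + (1−p)·(-7) = 12p - 7
  p + 3 = 12p - 7  ⇒  -11p = -10  ⇒  p = 10/11.

p = 10/11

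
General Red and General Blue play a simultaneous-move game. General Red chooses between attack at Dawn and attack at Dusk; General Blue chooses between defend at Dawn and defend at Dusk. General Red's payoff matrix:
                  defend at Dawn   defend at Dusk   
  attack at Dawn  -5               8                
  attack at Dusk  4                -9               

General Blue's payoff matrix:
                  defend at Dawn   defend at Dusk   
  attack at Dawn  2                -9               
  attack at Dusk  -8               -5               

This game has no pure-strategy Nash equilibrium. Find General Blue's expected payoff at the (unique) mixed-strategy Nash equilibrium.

-41/7

In a mixed equilibrium General Blue is indifferent between defend at Dawn and defend at Dusk; this condition fixes p.
  General Blue's payoff from defend at Dawn: p·2 + (1−p)·(-8) = 10p - 8
  General Blue's payoff from defend at Dusk: p·(-9) + (1−p)·(-5) = -4p - 5
  10p - 8 = -4p - 5  ⇒  14p = 3  ⇒  p = 3/14.
At equilibrium General Blue is indifferent across columns, so General Blue's payoff equals the payoff from defend at Dawn: (3/14)·2 + (11/14)·(-8) = -41/7.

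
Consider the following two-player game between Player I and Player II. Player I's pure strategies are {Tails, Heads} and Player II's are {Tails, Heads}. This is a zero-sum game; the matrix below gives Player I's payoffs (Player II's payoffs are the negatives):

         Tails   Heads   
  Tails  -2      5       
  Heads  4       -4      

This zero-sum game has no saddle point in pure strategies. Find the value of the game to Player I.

v = 4/5

Player I's indifference between Tails and Heads determines Player II's mixing probability q:
  Player I's payoff from Tails: q·(-2) + (1−q)·5 = -7q + 5
  Player I's payoff from Heads: q·4 + (1−q)·(-4) = 8q - 4
  -7q + 5 = 8q - 4  ⇒  -15q = -9  ⇒  q = 3/5.
The value is Player I's expected payoff against this mix (using Tails): (3/5)·(-2) + (2/5)·5 = 4/5.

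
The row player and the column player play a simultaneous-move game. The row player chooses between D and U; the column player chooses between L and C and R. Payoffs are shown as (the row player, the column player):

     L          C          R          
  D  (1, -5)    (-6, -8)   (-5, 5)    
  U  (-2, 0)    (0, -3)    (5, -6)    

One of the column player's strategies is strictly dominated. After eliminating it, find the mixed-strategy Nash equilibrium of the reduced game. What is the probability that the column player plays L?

q = 10/13

The column player's strategy C is strictly dominated by L: -5 > -8 and 0 > -3. Eliminate C.
The column player's mix must leave the row player indifferent between D and U.
  the row player's payoff to D: q·1 + (1−q)·(-5) = 6q - 5
  the row player's payoff to U: q·(-2) + (1−q)·5 = -7q + 5
  6q - 5 = -7q + 5  ⇒  13q = 10  ⇒  q = 10/13.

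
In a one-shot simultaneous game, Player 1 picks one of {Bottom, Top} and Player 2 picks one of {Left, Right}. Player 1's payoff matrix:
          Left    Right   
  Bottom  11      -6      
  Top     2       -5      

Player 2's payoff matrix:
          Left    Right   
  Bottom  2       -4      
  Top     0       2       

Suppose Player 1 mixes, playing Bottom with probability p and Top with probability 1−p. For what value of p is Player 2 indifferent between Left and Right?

p = 1/4

Set Player 2's expected payoff from Left equal to that from Right:
  Player 2's payoff from Left: p·2 + (1−p)·0 = 2p
  Player 2's payoff from Right: p·(-4) + (1−p)·2 = -6p + 2
  2p = -6p + 2  ⇒  8p = 2  ⇒  p = 1/4.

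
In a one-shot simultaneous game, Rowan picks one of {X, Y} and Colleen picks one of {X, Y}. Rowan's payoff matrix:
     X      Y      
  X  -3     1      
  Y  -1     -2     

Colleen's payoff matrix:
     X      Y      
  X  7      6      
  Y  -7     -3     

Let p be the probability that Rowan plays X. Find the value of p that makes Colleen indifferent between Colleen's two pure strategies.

Colleen's indifference between X and Y determines Rowan's mixing probability p:
  Colleen's payoff from X: p·7 + (1−p)·(-7) = 14p - 7
  Colleen's payoff from Y: p·6 + (1−p)·(-3) = 9p - 3
  14p - 7 = 9p - 3  ⇒  5p = 4  ⇒  p = 4/5.

p = 4/5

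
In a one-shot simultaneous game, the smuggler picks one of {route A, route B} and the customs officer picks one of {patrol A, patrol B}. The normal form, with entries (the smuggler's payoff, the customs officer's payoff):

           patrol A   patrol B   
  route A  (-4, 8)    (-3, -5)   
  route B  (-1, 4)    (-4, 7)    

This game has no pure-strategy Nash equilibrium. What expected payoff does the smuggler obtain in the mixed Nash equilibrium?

For the smuggler to be willing to mix, the smuggler must be indifferent between route A and route B, which pins down the customs officer's mix.
  the smuggler's payoff to route A: q·(-4) + (1−q)·(-3) = -q - 3
  the smuggler's payoff to route B: q·(-1) + (1−q)·(-4) = 3q - 4
  -q - 3 = 3q - 4  ⇒  -4q = -1  ⇒  q = 1/4.
At equilibrium the smuggler is indifferent across rows, so the smuggler's payoff equals the payoff from route A: (1/4)·(-4) + (3/4)·(-3) = -13/4.

-13/4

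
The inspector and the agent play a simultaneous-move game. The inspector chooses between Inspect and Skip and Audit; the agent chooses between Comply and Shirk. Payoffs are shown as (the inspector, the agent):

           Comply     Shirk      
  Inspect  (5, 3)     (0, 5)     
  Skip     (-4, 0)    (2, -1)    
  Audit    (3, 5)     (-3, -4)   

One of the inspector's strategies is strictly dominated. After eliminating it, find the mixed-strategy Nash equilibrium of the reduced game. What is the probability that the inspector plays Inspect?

p = 1/3

The inspector's strategy Audit is strictly dominated by Inspect: 5 > 3 and 0 > -3. Eliminate Audit.
The agent's indifference between Comply and Shirk determines the inspector's mixing probability p:
  the agent's payoff to Comply: p·3 + (1−p)·0 = 3p
  the agent's payoff to Shirk: p·5 + (1−p)·(-1) = 6p - 1
  3p = 6p - 1  ⇒  -3p = -1  ⇒  p = 1/3.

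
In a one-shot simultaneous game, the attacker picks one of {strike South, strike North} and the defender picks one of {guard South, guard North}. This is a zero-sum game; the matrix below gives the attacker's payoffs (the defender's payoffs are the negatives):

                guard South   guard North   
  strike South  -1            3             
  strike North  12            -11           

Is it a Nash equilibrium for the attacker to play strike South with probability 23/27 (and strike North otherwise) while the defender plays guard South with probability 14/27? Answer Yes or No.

Yes

Check the defender's indifference given the attacker's mix p = 23/27:
  payoff from guard South = -25/27; payoff from guard North = -25/27 — equal.
Check the attacker's indifference given the defender's mix q = 14/27:
  payoff from strike South = 25/27; payoff from strike North = 25/27 — equal.
Both players are indifferent, so neither can profitably deviate.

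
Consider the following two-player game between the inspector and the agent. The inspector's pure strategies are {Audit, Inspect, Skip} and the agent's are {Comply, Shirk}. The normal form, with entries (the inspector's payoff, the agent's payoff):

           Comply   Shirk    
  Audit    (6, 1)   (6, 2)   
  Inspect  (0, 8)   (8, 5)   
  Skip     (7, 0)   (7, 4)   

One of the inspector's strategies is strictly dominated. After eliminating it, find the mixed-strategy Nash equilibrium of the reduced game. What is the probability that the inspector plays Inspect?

p = 4/7

The inspector's strategy Audit is strictly dominated by Skip: 7 > 6 and 7 > 6. Eliminate Audit.
Set the agent's expected payoff from Comply equal to that from Shirk:
  the agent's payoff from Comply: p·8 + (1−p)·0 = 8p
  the agent's payoff from Shirk: p·5 + (1−p)·4 = p + 4
  8p = p + 4  ⇒  7p = 4  ⇒  p = 4/7.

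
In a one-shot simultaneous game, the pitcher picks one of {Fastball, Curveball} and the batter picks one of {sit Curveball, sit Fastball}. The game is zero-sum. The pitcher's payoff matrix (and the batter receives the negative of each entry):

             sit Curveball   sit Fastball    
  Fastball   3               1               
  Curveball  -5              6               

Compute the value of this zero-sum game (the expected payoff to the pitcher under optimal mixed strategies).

In a mixed equilibrium the pitcher is indifferent between Fastball and Curveball; this condition fixes q.
  the pitcher's payoff to Fastball: q·3 + (1−q)·1 = 2q + 1
  the pitcher's payoff to Curveball: q·(-5) + (1−q)·6 = -11q + 6
  2q + 1 = -11q + 6  ⇒  13q = 5  ⇒  q = 5/13.
The value is the pitcher's expected payoff against this mix (using Fastball): (5/13)·3 + (8/13)·1 = 23/13.

v = 23/13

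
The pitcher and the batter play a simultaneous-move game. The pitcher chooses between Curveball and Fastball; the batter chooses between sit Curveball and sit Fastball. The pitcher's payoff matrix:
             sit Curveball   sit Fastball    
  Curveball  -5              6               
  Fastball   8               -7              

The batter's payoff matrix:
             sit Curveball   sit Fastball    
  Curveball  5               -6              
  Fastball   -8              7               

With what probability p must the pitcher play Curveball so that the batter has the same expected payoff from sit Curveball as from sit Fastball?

p = 15/26

In a mixed equilibrium the batter is indifferent between sit Curveball and sit Fastball; this condition fixes p.
  the batter's expected payoff from sit Curveball: p·5 + (1−p)·(-8) = 13p - 8
  the batter's expected payoff from sit Fastball: p·(-6) + (1−p)·7 = -13p + 7
  13p - 8 = -13p + 7  ⇒  26p = 15  ⇒  p = 15/26.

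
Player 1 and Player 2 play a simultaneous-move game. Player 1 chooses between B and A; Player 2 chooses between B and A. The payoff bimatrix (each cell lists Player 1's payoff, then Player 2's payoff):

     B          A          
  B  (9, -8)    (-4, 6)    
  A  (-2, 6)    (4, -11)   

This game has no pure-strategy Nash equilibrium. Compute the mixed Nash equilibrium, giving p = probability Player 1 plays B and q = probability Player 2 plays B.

p = 17/31, q = 8/19

For Player 2 to be willing to mix, Player 2 must be indifferent between B and A, which pins down Player 1's mix.
  Player 2's payoff to B: p·(-8) + (1−p)·6 = -14p + 6
  Player 2's payoff to A: p·6 + (1−p)·(-11) = 17p - 11
  -14p + 6 = 17p - 11  ⇒  -31p = -17  ⇒  p = 17/31.
In a mixed equilibrium Player 1 is indifferent between B and A; this condition fixes q.
  Player 1's expected payoff from B: q·9 + (1−q)·(-4) = 13q - 4
  Player 1's expected payoff from A: q·(-2) + (1−q)·4 = -6q + 4
  13q - 4 = -6q + 4  ⇒  19q = 8  ⇒  q = 8/19.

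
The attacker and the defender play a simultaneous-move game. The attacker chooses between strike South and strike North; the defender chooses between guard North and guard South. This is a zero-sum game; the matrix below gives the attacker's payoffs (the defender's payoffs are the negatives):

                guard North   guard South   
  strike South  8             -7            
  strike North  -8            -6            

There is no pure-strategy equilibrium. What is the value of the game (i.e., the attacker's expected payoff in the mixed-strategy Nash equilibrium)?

For the attacker to be willing to mix, the attacker must be indifferent between strike South and strike North, which pins down the defender's mix.
  the attacker's payoff to strike South: q·8 + (1−q)·(-7) = 15q - 7
  the attacker's payoff to strike North: q·(-8) + (1−q)·(-6) = -2q - 6
  15q - 7 = -2q - 6  ⇒  17q = 1  ⇒  q = 1/17.
The value is the attacker's expected payoff against this mix (using strike South): (1/17)·8 + (16/17)·(-7) = -104/17.

v = -104/17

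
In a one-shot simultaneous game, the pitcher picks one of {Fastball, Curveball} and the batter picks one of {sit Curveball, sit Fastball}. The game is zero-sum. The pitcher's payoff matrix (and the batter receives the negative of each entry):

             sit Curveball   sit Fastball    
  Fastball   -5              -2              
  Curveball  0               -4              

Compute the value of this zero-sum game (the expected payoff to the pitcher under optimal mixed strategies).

Set the pitcher's expected payoff from Fastball equal to that from Curveball:
  the pitcher's payoff to Fastball: q·(-5) + (1−q)·(-2) = -3q - 2
  the pitcher's payoff to Curveball: q·0 + (1−q)·(-4) = 4q - 4
  -3q - 2 = 4q - 4  ⇒  -7q = -2  ⇒  q = 2/7.
The value is the pitcher's expected payoff against this mix (using Fastball): (2/7)·(-5) + (5/7)·(-2) = -20/7.

v = -20/7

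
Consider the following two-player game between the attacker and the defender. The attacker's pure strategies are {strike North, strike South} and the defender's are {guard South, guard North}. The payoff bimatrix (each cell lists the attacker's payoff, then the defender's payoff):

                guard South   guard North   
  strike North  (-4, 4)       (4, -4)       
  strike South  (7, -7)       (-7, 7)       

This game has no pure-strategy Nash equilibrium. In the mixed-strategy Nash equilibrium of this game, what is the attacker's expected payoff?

Set the attacker's expected payoff from strike North equal to that from strike South:
  the attacker's expected payoff from strike North: q·(-4) + (1−q)·4 = -8q + 4
  the attacker's expected payoff from strike South: q·7 + (1−q)·(-7) = 14q - 7
  -8q + 4 = 14q - 7  ⇒  -22q = -11  ⇒  q = 1/2.
At equilibrium the attacker is indifferent across rows, so the attacker's payoff equals the payoff from strike North: (1/2)·(-4) + (1/2)·4 = 0.

0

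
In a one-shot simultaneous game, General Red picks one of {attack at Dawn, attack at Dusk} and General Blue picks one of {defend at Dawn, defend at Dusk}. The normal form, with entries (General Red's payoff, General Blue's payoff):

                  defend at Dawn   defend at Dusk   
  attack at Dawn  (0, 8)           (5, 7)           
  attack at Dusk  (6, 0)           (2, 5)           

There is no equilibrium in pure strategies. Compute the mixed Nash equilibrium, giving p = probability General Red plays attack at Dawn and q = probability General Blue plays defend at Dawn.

p = 5/6, q = 1/3

For General Blue to be willing to mix, General Blue must be indifferent between defend at Dawn and defend at Dusk, which pins down General Red's mix.
  General Blue's payoff from defend at Dawn: p·8 + (1−p)·0 = 8p
  General Blue's payoff from defend at Dusk: p·7 + (1−p)·5 = 2p + 5
  8p = 2p + 5  ⇒  6p = 5  ⇒  p = 5/6.
General Blue's mix must leave General Red indifferent between attack at Dawn and attack at Dusk.
  General Red's expected payoff from attack at Dawn: q·0 + (1−q)·5 = -5q + 5
  General Red's expected payoff from attack at Dusk: q·6 + (1−q)·2 = 4q + 2
  -5q + 5 = 4q + 2  ⇒  -9q = -3  ⇒  q = 1/3.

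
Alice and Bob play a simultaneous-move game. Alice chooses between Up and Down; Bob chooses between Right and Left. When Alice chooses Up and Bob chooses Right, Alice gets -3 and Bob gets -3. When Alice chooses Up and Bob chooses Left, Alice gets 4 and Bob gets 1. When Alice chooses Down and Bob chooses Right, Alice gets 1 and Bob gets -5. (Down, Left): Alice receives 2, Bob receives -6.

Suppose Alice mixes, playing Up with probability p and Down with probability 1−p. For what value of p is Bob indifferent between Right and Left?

In a mixed equilibrium Bob is indifferent between Right and Left; this condition fixes p.
  Bob's expected payoff from Right: p·(-3) + (1−p)·(-5) = 2p - 5
  Bob's expected payoff from Left: p·1 + (1−p)·(-6) = 7p - 6
  2p - 5 = 7p - 6  ⇒  -5p = -1  ⇒  p = 1/5.

p = 1/5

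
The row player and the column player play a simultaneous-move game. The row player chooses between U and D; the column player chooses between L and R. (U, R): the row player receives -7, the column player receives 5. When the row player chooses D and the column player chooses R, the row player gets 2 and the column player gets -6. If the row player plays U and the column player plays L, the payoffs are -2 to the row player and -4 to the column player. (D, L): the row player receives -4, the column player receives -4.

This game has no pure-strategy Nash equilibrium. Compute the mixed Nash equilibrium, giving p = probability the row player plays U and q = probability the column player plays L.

The row player's mix must leave the column player indifferent between L and R.
  the column player's payoff to L: p·(-4) + (1−p)·(-4) = -4
  the column player's payoff to R: p·5 + (1−p)·(-6) = 11p - 6
  -4 = 11p - 6  ⇒  -11p = -2  ⇒  p = 2/11.
In a mixed equilibrium the row player is indifferent between U and D; this condition fixes q.
  the row player's payoff from U: q·(-2) + (1−q)·(-7) = 5q - 7
  the row player's payoff from D: q·(-4) + (1−q)·2 = -6q + 2
  5q - 7 = -6q + 2  ⇒  11q = 9  ⇒  q = 9/11.

p = 2/11, q = 9/11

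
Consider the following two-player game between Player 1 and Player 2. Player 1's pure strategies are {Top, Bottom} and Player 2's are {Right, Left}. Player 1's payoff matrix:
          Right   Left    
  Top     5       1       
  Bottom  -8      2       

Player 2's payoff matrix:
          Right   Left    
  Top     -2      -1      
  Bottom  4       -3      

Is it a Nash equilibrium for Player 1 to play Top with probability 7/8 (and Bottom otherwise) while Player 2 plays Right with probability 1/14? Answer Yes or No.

Check Player 2's indifference given Player 1's mix p = 7/8:
  payoff from Right = -5/4; payoff from Left = -5/4 — equal.
Check Player 1's indifference given Player 2's mix q = 1/14:
  payoff from Top = 9/7; payoff from Bottom = 9/7 — equal.
Both players are indifferent, so neither can profitably deviate.

Yes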